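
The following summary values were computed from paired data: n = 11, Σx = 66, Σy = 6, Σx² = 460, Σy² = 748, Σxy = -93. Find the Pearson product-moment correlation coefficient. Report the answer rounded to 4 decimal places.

S_xy = nΣxy − ΣxΣy = 11·(-93) − 66·6 = -1023 − 396 = -1419
S_xx = nΣx² − (Σx)² = 11·460 − 66² = 5060 − 4356 = 704
S_yy = nΣy² − (Σy)² = 11·748 − 6² = 8228 − 36 = 8192
r = S_xy / √(S_xx·S_yy) = -1419 / √(704·8192) = -1419 / √5767168 = -1419 / 2401.4929 = -0.5909

-0.5909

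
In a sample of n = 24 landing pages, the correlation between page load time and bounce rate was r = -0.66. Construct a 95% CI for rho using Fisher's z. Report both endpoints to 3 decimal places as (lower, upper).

(-0.840, -0.350)

z_r = atanh(-0.66) = -0.792814;  SE = 1/√(n−3) = 1/√21 = 0.218218
z-limits: -0.792814 ± 1.960·0.218218 = -0.792814 ± 0.427707 = [-1.220521, -0.365107]
ρ-limits: (tanh -1.220521, tanh -0.365107) = (-0.840, -0.350)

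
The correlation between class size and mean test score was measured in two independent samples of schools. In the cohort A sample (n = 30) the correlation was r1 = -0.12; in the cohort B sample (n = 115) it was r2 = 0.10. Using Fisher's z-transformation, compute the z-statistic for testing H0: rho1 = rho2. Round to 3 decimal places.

z1 = atanh(-0.12) = -0.120581,  z2 = atanh(0.10) = 0.100335
SE = √(1/(n1−3) + 1/(n2−3)) = √(1/27 + 1/112) = √(0.0370370 + 0.0089286) = √0.0459656 = 0.214396
z = (z1 − z2)/SE = (-0.120581 − 0.100335) / 0.214396 = -0.220916 / 0.214396 = -1.030

-1.030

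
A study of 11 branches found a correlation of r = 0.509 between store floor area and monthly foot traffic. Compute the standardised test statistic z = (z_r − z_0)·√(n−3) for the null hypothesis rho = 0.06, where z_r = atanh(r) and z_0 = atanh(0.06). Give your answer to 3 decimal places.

z_r = atanh(0.509) = 0.561379,  z_0 = atanh(0.06) = 0.060072
SE = 1/√(n−3) = 1/√8 = 0.353553
z = (z_r − z_0)/SE = (0.561379 − 0.060072) / 0.353553 = 0.501307 / 0.353553 = 1.418

1.418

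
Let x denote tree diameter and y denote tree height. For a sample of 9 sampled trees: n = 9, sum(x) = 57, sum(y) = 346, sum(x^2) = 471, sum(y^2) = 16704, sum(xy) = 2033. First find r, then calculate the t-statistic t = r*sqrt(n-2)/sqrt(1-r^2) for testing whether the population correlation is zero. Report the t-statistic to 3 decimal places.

Numerator: nΣxy − (Σx)(Σy) = 9·2033 − (57)(346) = -1425
Denominator: √[(nΣx²−(Σx)²)(nΣy²−(Σy)²)]
  nΣx²−(Σx)² = 9·471 − 3249 = 990;  nΣy²−(Σy)² = 9·16704 − 119716 = 30620
  √(990·30620) = √30313800 = 5505.7969
r = -1425 / 5505.7969 = -0.2588
t = r·√(n−2)/√(1−r²) = -0.2588·√7 / √(1−0.066977) = -0.684720 / 0.965931 = -0.709

-0.709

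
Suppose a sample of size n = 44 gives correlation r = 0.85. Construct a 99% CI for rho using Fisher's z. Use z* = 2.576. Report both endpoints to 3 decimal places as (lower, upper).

(0.693, 0.930)

Fisher z: z_r = atanh(r) = ½·ln((1+0.85)/(1−0.85)) = 1.256153
SE(z) = 1/√(n−3) = 1/√41 = 0.156174
99% ⇒ z* = 2.576; margin = 2.576·0.156174 = 0.402304
CI on z-scale: (0.853849, 1.658457)
Back-transform: tanh(0.853849) = 0.693075, tanh(1.658457) = 0.930009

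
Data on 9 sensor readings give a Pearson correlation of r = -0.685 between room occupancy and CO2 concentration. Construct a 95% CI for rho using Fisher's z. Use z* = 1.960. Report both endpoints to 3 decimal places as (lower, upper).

Fisher z: z_r = atanh(r) = ½·ln((1+(-0.685))/(1−(-0.685))) = -0.838474
SE(z) = 1/√(n−3) = 1/√6 = 0.408248
95% ⇒ z* = 1.960; margin = 1.960·0.408248 = 0.800166
CI on z-scale: (-1.638640, -0.038308)
Back-transform: tanh(-1.638640) = -0.927282, tanh(-0.038308) = -0.038289

(-0.927, -0.038)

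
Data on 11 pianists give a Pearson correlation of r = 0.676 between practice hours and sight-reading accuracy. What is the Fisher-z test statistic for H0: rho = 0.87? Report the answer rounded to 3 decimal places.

z_r = atanh(0.676) = 0.821711,  z_0 = atanh(0.87) = 1.333080
SE = 1/√(n−3) = 1/√8 = 0.353553
z = (z_r − z_0)/SE = (0.821711 − 1.333080) / 0.353553 = -0.511369 / 0.353553 = -1.446

-1.446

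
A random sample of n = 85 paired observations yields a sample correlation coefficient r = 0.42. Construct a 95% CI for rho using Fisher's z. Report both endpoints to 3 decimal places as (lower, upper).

Fisher z: z_r = atanh(r) = ½·ln((1+0.42)/(1−0.42)) = 0.447692
SE(z) = 1/√(n−3) = 1/√82 = 0.110432
95% ⇒ z* = 1.960; margin = 1.960·0.110432 = 0.216447
CI on z-scale: (0.231245, 0.664139)
Back-transform: tanh(0.231245) = 0.227209, tanh(0.664139) = 0.581111

(0.227, 0.581)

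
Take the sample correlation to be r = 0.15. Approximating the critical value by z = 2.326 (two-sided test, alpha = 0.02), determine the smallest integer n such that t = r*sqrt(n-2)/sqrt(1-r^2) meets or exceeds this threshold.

238

Need r·√(n−2)/√(1−r²) ≥ 2.326
√(n−2) ≥ 2.326·√(1−0.0225) / 0.15 = 2.326·0.988686 / 0.15 = 15.3312
n−2 ≥ 235.0457  ⇒  n ≥ 237.0457
Smallest integer n = 238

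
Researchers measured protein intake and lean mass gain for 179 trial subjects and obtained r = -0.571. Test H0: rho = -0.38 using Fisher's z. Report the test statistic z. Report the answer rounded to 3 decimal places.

-3.303

Fisher z: atanh(-0.571) = -0.649005, atanh(-0.38) = -0.400060
z = (z_r − z_0)·√(n−3) = (-0.649005 − (-0.400060))·√176 = -0.248945 · 13.266499 = -3.303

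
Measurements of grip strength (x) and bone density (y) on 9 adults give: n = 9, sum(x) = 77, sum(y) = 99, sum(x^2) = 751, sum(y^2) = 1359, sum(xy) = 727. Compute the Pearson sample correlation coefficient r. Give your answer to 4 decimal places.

S_xy = nΣxy − ΣxΣy = 9·727 − 77·99 = 6543 − 7623 = -1080
S_xx = nΣx² − (Σx)² = 9·751 − 77² = 6759 − 5929 = 830
S_yy = nΣy² − (Σy)² = 9·1359 − 99² = 12231 − 9801 = 2430
r = S_xy / √(S_xx·S_yy) = -1080 / √(830·2430) = -1080 / √2016900 = -1080 / 1420.1760 = -0.7605

-0.7605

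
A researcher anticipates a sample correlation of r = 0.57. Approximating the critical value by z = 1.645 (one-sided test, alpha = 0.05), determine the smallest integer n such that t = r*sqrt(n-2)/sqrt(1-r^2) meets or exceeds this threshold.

Need r·√(n−2)/√(1−r²) ≥ 1.645
√(n−2) ≥ 1.645·√(1−0.3249) / 0.57 = 1.645·0.821645 / 0.57 = 2.3712
n−2 ≥ 5.6226  ⇒  n ≥ 7.6226
Smallest integer n = 8

8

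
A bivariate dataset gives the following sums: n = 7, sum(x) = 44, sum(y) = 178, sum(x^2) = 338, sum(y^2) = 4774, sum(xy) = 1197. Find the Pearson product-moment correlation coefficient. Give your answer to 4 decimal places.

Numerator: nΣxy − (Σx)(Σy) = 7·1197 − (44)(178) = 547
Denominator: √[(nΣx²−(Σx)²)(nΣy²−(Σy)²)]
  nΣx²−(Σx)² = 7·338 − 1936 = 430;  nΣy²−(Σy)² = 7·4774 − 31684 = 1734
  √(430·1734) = √745620 = 863.4929
r = 547 / 863.4929 = 0.6335

0.6335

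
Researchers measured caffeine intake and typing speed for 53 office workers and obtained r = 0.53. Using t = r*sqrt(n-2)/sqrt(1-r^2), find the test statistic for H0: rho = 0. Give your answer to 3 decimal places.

t = r·√(n−2) / √(1−r²) with r = 0.53, n = 53
  = 0.53·√51 / √(1 − 0.2809)
  = 0.53·7.141428 / 0.847998
  = 3.784957 / 0.847998 = 4.463

4.463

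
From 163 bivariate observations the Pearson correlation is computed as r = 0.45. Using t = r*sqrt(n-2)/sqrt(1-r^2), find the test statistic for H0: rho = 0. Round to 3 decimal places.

t = r·√(n−2) / √(1−r²) with r = 0.45, n = 163
  = 0.45·√161 / √(1 − 0.2025)
  = 0.45·12.688578 / 0.893029
  = 5.709860 / 0.893029 = 6.394

6.394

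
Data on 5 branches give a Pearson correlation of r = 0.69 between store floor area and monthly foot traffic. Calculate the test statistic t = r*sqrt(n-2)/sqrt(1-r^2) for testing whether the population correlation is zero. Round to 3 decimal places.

t = r·√(n−2) / √(1−r²) with r = 0.69, n = 5
  = 0.69·√3 / √(1 − 0.4761)
  = 0.69·1.732051 / 0.723809
  = 1.195115 / 0.723809 = 1.651

1.651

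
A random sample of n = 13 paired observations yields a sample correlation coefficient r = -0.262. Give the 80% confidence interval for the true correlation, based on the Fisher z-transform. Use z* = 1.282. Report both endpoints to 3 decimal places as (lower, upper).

Fisher z: z_r = atanh(r) = ½·ln((1+(-0.262))/(1−(-0.262))) = -0.268255
SE(z) = 1/√(n−3) = 1/√10 = 0.316228
80% ⇒ z* = 1.282; margin = 1.282·0.316228 = 0.405404
CI on z-scale: (-0.673659, 0.137149)
Back-transform: tanh(-0.673659) = -0.587382, tanh(0.137149) = 0.136296

(-0.587, 0.136)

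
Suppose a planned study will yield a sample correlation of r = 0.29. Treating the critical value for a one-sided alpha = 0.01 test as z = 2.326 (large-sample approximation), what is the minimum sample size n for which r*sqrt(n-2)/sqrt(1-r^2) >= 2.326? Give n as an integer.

61

r√(n−2)/√(1−r²) ≥ 2.326  ⇔  n−2 ≥ (2.326)²·(1−r²)/r²
(1−r²)/r² = (1−0.0841)/0.0841 = 10.8906
n ≥ 2 + 5.410276·10.8906 = 2 + 58.9212 = 60.9212
⌈60.9212⌉ = 61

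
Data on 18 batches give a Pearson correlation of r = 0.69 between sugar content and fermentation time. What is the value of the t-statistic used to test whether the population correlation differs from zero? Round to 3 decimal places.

1 − r² = 1 − 0.4761 = 0.5239;  √(1−r²) = 0.723809
√(n−2) = √16 = 4.000000
t = r·√(n−2)/√(1−r²) = 0.69 · 4.000000 / 0.723809 = 3.813

3.813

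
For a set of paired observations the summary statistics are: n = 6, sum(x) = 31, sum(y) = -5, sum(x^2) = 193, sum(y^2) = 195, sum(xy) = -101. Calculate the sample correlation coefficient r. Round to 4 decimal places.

-0.9496

S_xy = nΣxy − ΣxΣy = 6·(-101) − 31·(-5) = -606 − (-155) = -451
S_xx = nΣx² − (Σx)² = 6·193 − 31² = 1158 − 961 = 197
S_yy = nΣy² − (Σy)² = 6·195 − (-5)² = 1170 − 25 = 1145
r = S_xy / √(S_xx·S_yy) = -451 / √(197·1145) = -451 / √225565 = -451 / 474.9368 = -0.9496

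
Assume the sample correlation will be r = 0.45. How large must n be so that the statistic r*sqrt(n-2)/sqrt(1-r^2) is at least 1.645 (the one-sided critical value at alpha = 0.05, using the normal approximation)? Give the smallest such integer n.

13

Need r·√(n−2)/√(1−r²) ≥ 1.645
√(n−2) ≥ 1.645·√(1−0.2025) / 0.45 = 1.645·0.893029 / 0.45 = 3.2645
n−2 ≥ 10.6570  ⇒  n ≥ 12.6570
Smallest integer n = 13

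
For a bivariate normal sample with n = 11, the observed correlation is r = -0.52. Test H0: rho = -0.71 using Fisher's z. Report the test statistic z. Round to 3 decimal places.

0.879

z_r = atanh(-0.52) = -0.576340,  z_0 = atanh(-0.71) = -0.887184
SE = 1/√(n−3) = 1/√8 = 0.353553
z = (z_r − z_0)/SE = (-0.576340 − (-0.887184)) / 0.353553 = 0.310844 / 0.353553 = 0.879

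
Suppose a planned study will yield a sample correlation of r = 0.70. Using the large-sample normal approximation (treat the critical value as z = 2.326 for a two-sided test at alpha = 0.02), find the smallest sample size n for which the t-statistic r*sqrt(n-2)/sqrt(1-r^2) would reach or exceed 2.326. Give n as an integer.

Need r·√(n−2)/√(1−r²) ≥ 2.326
√(n−2) ≥ 2.326·√(1−0.4900) / 0.70 = 2.326·0.714143 / 0.70 = 2.3730
n−2 ≥ 5.6311  ⇒  n ≥ 7.6311
Smallest integer n = 8

8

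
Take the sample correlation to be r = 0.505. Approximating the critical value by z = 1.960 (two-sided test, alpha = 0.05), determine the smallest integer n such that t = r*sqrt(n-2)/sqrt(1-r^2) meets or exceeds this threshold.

Need r·√(n−2)/√(1−r²) ≥ 1.960
√(n−2) ≥ 1.960·√(1−0.255025) / 0.505 = 1.960·0.863119 / 0.505 = 3.3499
n−2 ≥ 11.2218  ⇒  n ≥ 13.2218
Smallest integer n = 14

14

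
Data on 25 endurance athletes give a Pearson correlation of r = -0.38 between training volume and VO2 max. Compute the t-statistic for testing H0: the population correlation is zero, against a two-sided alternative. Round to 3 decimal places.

-1.970

t = r·√(n−2) / √(1−r²) with r = -0.38, n = 25
  = -0.38·√23 / √(1 − 0.1444)
  = -0.38·4.795832 / 0.924986
  = -1.822416 / 0.924986 = -1.970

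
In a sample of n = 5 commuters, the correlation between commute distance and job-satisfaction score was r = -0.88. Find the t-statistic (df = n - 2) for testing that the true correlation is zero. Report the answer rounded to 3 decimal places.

-3.209

1 − r² = 1 − 0.7744 = 0.2256;  √(1−r²) = 0.474974
√(n−2) = √3 = 1.732051
t = r·√(n−2)/√(1−r²) = -0.88 · 1.732051 / 0.474974 = -3.209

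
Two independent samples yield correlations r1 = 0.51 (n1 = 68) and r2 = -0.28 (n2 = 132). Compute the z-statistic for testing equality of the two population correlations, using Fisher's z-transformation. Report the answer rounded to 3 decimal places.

5.591

Fisher z-transforms: z1 = atanh(0.51) = 0.562730, z2 = atanh(-0.28) = -0.287682; difference d = 0.850412
Var(d) = 1/65 + 1/129 = 0.0153846 + 0.0077519 = 0.0231365
z = d/√Var(d) = 0.850412 / √0.0231365 = 0.850412 / 0.152107 = 5.591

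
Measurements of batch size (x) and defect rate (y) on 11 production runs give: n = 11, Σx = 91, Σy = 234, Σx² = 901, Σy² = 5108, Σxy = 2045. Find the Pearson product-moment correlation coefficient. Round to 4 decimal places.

Numerator: nΣxy − (Σx)(Σy) = 11·2045 − (91)(234) = 1201
Denominator: √[(nΣx²−(Σx)²)(nΣy²−(Σy)²)]
  nΣx²−(Σx)² = 11·901 − 8281 = 1630;  nΣy²−(Σy)² = 11·5108 − 54756 = 1432
  √(1630·1432) = √2334160 = 1527.7958
r = 1201 / 1527.7958 = 0.7861

0.7861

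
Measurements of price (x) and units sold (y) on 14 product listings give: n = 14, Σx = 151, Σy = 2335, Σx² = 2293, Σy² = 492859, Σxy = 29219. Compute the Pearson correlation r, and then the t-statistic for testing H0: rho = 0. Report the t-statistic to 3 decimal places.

Numerator: nΣxy − (Σx)(Σy) = 14·29219 − (151)(2335) = 56481
Denominator: √[(nΣx²−(Σx)²)(nΣy²−(Σy)²)]
  nΣx²−(Σx)² = 14·2293 − 22801 = 9301;  nΣy²−(Σy)² = 14·492859 − 5452225 = 1447801
  √(9301·1447801) = √13465997101 = 116043.0830
r = 56481 / 116043.0830 = 0.4867
t = r·√(n−2)/√(1−r²) = 0.4867·√12 / √(1−0.236877) = 1.685978 / 0.873569 = 1.930

1.930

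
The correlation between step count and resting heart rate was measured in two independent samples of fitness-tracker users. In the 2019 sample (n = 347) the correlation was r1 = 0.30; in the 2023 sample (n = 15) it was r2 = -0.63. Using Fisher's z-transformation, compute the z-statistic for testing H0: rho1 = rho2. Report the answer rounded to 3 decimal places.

3.579

z1 = atanh(0.30) = 0.309520,  z2 = atanh(-0.63) = -0.741416
SE = √(1/(n1−3) + 1/(n2−3)) = √(1/344 + 1/12) = √(0.0029070 + 0.0833333) = √0.0862403 = 0.293667
z = (z1 − z2)/SE = (0.309520 − (-0.741416)) / 0.293667 = 1.050936 / 0.293667 = 3.579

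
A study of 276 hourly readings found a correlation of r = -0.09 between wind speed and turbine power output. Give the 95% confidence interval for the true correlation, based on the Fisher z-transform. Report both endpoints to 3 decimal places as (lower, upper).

(-0.206, 0.028)

Fisher z: z_r = atanh(r) = ½·ln((1+(-0.09))/(1−(-0.09))) = -0.090244
SE(z) = 1/√(n−3) = 1/√273 = 0.060523
95% ⇒ z* = 1.960; margin = 1.960·0.060523 = 0.118625
CI on z-scale: (-0.208869, 0.028381)
Back-transform: tanh(-0.208869) = -0.205884, tanh(0.028381) = 0.028373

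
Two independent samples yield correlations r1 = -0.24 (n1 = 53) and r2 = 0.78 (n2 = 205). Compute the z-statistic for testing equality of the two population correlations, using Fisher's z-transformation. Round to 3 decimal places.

z1 = atanh(-0.24) = -0.244774,  z2 = atanh(0.78) = 1.045371
SE = √(1/(n1−3) + 1/(n2−3)) = √(1/50 + 1/202) = √(0.0200000 + 0.0049505) = √0.0249505 = 0.157957
z = (z1 − z2)/SE = (-0.244774 − 1.045371) / 0.157957 = -1.290145 / 0.157957 = -8.168

-8.168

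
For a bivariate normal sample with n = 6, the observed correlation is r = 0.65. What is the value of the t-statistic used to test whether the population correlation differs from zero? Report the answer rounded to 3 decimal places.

t = r·√(n−2) / √(1−r²) with r = 0.65, n = 6
  = 0.65·√4 / √(1 − 0.4225)
  = 0.65·2.000000 / 0.759934
  = 1.300000 / 0.759934 = 1.711

1.711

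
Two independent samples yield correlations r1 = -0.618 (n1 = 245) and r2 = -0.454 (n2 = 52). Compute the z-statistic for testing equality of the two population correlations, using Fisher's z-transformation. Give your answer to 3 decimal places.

Fisher z-transforms: z1 = atanh(-0.618) = -0.721763, z2 = atanh(-0.454) = -0.489727; difference d = -0.232036
Var(d) = 1/242 + 1/49 = 0.0041322 + 0.0204082 = 0.0245404
z = d/√Var(d) = -0.232036 / √0.0245404 = -0.232036 / 0.156654 = -1.481

-1.481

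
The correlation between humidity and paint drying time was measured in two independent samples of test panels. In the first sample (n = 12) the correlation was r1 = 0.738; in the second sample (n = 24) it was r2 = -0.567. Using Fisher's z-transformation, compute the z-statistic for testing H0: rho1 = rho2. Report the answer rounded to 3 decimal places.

z1 = atanh(0.738) = 0.946073,  z2 = atanh(-0.567) = -0.643090
SE = √(1/(n1−3) + 1/(n2−3)) = √(1/9 + 1/21) = √(0.1111111 + 0.0476190) = √0.1587301 = 0.398409
z = (z1 − z2)/SE = (0.946073 − (-0.643090)) / 0.398409 = 1.589163 / 0.398409 = 3.989

3.989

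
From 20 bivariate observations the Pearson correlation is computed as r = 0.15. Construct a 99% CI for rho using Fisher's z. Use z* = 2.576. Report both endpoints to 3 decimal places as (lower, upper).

z_r = atanh(0.15) = 0.151140;  SE = 1/√(n−3) = 1/√17 = 0.242536
z-limits: 0.151140 ± 2.576·0.242536 = 0.151140 ± 0.624773 = [-0.473633, 0.775913]
ρ-limits: (tanh -0.473633, tanh 0.775913) = (-0.441, 0.650)

(-0.441, 0.650)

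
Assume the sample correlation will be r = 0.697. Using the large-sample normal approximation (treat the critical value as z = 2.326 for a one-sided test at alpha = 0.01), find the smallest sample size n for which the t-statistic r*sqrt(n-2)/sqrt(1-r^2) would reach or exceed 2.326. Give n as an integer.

r√(n−2)/√(1−r²) ≥ 2.326  ⇔  n−2 ≥ (2.326)²·(1−r²)/r²
(1−r²)/r² = (1−0.485809)/0.485809 = 1.0584
n ≥ 2 + 5.410276·1.0584 = 2 + 5.7262 = 7.7262
⌈7.7262⌉ = 8

8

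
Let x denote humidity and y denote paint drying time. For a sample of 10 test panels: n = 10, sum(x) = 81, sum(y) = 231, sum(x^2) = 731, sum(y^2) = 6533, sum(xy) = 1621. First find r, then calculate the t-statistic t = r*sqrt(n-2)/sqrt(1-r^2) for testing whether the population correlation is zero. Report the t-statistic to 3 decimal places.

-4.297

S_xy = nΣxy − ΣxΣy = 10·1621 − 81·231 = 16210 − 18711 = -2501
S_xx = nΣx² − (Σx)² = 10·731 − 81² = 7310 − 6561 = 749
S_yy = nΣy² − (Σy)² = 10·6533 − 231² = 65330 − 53361 = 11969
r = S_xy / √(S_xx·S_yy) = -2501 / √(749·11969) = -2501 / √8964781 = -2501 / 2994.1244 = -0.8353
t = r·√(n−2)/√(1−r²) = -0.8353·√8 / √(1−0.697726) = -2.362585 / 0.549795 = -4.297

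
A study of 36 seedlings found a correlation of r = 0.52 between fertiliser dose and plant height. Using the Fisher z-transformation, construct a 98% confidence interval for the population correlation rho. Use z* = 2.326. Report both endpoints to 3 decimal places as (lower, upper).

(0.170, 0.754)

Fisher z: z_r = atanh(r) = ½·ln((1+0.52)/(1−0.52)) = 0.576340
SE(z) = 1/√(n−3) = 1/√33 = 0.174078
98% ⇒ z* = 2.326; margin = 2.326·0.174078 = 0.404905
CI on z-scale: (0.171435, 0.981245)
Back-transform: tanh(0.171435) = 0.169775, tanh(0.981245) = 0.753604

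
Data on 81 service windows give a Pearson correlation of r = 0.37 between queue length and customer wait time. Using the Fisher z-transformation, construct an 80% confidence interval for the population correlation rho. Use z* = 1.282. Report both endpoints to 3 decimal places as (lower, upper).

(0.239, 0.488)

z_r = atanh(0.37) = 0.388423;  SE = 1/√(n−3) = 1/√78 = 0.113228
z-limits: 0.388423 ± 1.282·0.113228 = 0.388423 ± 0.145158 = [0.243265, 0.533581]
ρ-limits: (tanh 0.243265, tanh 0.533581) = (0.239, 0.488)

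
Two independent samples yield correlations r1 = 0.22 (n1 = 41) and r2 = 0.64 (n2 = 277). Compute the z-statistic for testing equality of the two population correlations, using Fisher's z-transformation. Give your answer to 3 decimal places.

z1 = atanh(0.22) = 0.223656,  z2 = atanh(0.64) = 0.758174
SE = √(1/(n1−3) + 1/(n2−3)) = √(1/38 + 1/274) = √(0.0263158 + 0.0036496) = √0.0299654 = 0.173105
z = (z1 − z2)/SE = (0.223656 − 0.758174) / 0.173105 = -0.534518 / 0.173105 = -3.088

-3.088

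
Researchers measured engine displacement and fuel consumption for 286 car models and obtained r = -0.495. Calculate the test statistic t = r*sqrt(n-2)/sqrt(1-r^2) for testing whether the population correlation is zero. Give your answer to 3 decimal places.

t = r·√(n−2) / √(1−r²) with r = -0.495, n = 286
  = -0.495·√284 / √(1 − 0.245025)
  = -0.495·16.852300 / 0.868893
  = -8.341888 / 0.868893 = -9.601

-9.601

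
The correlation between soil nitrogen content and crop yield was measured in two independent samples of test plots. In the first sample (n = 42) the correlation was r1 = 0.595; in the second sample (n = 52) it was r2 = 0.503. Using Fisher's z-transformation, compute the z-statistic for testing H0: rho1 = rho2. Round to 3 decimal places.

0.615

z1 = atanh(0.595) = 0.685371,  z2 = atanh(0.503) = 0.553314
SE = √(1/(n1−3) + 1/(n2−3)) = √(1/39 + 1/49) = √(0.0256410 + 0.0204082) = √0.0460492 = 0.214591
z = (z1 − z2)/SE = (0.685371 − 0.553314) / 0.214591 = 0.132057 / 0.214591 = 0.615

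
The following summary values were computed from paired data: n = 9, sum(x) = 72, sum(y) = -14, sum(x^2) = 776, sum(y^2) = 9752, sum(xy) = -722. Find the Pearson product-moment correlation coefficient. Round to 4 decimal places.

Numerator: nΣxy − (Σx)(Σy) = 9·(-722) − (72)(-14) = -5490
Denominator: √[(nΣx²−(Σx)²)(nΣy²−(Σy)²)]
  nΣx²−(Σx)² = 9·776 − 5184 = 1800;  nΣy²−(Σy)² = 9·9752 − 196 = 87572
  √(1800·87572) = √157629600 = 12555.0627
r = -5490 / 12555.0627 = -0.4373

-0.4373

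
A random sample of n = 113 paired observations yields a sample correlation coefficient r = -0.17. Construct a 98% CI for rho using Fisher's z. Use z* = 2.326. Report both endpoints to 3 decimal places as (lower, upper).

Fisher z: z_r = atanh(r) = ½·ln((1+(-0.17))/(1−(-0.17))) = -0.171667
SE(z) = 1/√(n−3) = 1/√110 = 0.095346
98% ⇒ z* = 2.326; margin = 2.326·0.095346 = 0.221775
CI on z-scale: (-0.393442, 0.050108)
Back-transform: tanh(-0.393442) = -0.374324, tanh(0.050108) = 0.050066

(-0.374, 0.050)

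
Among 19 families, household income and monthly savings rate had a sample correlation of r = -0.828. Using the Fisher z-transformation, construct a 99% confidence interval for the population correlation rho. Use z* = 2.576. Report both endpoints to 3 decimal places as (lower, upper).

z_r = atanh(-0.828) = -1.181742;  SE = 1/√(n−3) = 1/√16 = 0.250000
z-limits: -1.181742 ± 2.576·0.250000 = -1.181742 ± 0.644000 = [-1.825742, -0.537742]
ρ-limits: (tanh -1.825742, tanh -0.537742) = (-0.949, -0.491)

(-0.949, -0.491)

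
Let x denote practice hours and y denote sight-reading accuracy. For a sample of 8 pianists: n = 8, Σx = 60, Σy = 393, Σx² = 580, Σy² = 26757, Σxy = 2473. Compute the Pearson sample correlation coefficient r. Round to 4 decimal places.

S_xy = nΣxy − ΣxΣy = 8·2473 − 60·393 = 19784 − 23580 = -3796
S_xx = nΣx² − (Σx)² = 8·580 − 60² = 4640 − 3600 = 1040
S_yy = nΣy² − (Σy)² = 8·26757 − 393² = 214056 − 154449 = 59607
r = S_xy / √(S_xx·S_yy) = -3796 / √(1040·59607) = -3796 / √61991280 = -3796 / 7873.4541 = -0.4821

-0.4821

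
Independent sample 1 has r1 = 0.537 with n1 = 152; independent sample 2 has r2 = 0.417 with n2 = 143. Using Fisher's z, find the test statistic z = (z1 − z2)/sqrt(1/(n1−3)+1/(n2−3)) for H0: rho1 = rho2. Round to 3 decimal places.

1.324

z1 = atanh(0.537) = 0.599930,  z2 = atanh(0.417) = 0.444055
SE = √(1/(n1−3) + 1/(n2−3)) = √(1/149 + 1/140) = √(0.0067114 + 0.0071429) = √0.0138543 = 0.117704
z = (z1 − z2)/SE = (0.599930 − 0.444055) / 0.117704 = 0.155875 / 0.117704 = 1.324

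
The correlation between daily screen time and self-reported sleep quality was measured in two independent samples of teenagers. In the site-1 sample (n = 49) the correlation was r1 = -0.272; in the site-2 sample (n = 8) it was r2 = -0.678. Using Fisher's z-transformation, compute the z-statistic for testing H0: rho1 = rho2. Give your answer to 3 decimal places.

1.160

z1 = atanh(-0.272) = -0.279022,  z2 = atanh(-0.678) = -0.825403
SE = √(1/(n1−3) + 1/(n2−3)) = √(1/46 + 1/5) = √(0.0217391 + 0.2000000) = √0.2217391 = 0.470892
z = (z1 − z2)/SE = (-0.279022 − (-0.825403)) / 0.470892 = 0.546381 / 0.470892 = 1.160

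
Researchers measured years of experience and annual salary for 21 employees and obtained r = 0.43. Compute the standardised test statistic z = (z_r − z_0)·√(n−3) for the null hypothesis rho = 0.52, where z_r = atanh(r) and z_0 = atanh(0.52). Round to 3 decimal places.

-0.494

Fisher z: atanh(0.43) = 0.459897, atanh(0.52) = 0.576340
z = (z_r − z_0)·√(n−3) = (0.459897 − 0.576340)·√18 = -0.116443 · 4.242641 = -0.494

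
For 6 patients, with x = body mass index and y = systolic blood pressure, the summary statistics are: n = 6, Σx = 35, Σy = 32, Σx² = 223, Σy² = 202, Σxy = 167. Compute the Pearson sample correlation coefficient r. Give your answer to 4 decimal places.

-0.8096

Numerator: nΣxy − (Σx)(Σy) = 6·167 − (35)(32) = -118
Denominator: √[(nΣx²−(Σx)²)(nΣy²−(Σy)²)]
  nΣx²−(Σx)² = 6·223 − 1225 = 113;  nΣy²−(Σy)² = 6·202 − 1024 = 188
  √(113·188) = √21244 = 145.7532
r = -118 / 145.7532 = -0.8096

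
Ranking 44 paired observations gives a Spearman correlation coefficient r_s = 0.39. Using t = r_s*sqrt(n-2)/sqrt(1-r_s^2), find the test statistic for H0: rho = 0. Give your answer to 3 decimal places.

2.745

1 − r_s² = 1 − 0.1521 = 0.8479;  √(1−r_s²) = 0.920815
√(n−2) = √42 = 6.480741
t = r_s·√(n−2)/√(1−r_s²) = 0.39 · 6.480741 / 0.920815 = 2.745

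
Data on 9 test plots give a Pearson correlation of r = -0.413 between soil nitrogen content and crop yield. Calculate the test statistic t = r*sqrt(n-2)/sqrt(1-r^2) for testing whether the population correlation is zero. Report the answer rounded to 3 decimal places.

-1.200

1 − r² = 1 − 0.170569 = 0.829431;  √(1−r²) = 0.910731
√(n−2) = √7 = 2.645751
t = r·√(n−2)/√(1−r²) = -0.413 · 2.645751 / 0.910731 = -1.200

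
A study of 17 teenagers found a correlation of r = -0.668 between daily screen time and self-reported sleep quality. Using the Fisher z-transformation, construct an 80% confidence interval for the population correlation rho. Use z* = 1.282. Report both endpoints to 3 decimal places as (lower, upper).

z_r = atanh(-0.668) = -0.807123;  SE = 1/√(n−3) = 1/√14 = 0.267261
z-limits: -0.807123 ± 1.282·0.267261 = -0.807123 ± 0.342629 = [-1.149752, -0.464494]
ρ-limits: (tanh -1.149752, tanh -0.464494) = (-0.818, -0.434)

(-0.818, -0.434)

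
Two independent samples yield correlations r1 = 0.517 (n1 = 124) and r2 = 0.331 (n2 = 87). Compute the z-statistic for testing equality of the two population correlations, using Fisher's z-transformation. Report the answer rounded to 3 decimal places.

1.607

z1 = atanh(0.517) = 0.572237,  z2 = atanh(0.331) = 0.343951
SE = √(1/(n1−3) + 1/(n2−3)) = √(1/121 + 1/84) = √(0.0082645 + 0.0119048) = √0.0201693 = 0.142019
z = (z1 − z2)/SE = (0.572237 − 0.343951) / 0.142019 = 0.228286 / 0.142019 = 1.607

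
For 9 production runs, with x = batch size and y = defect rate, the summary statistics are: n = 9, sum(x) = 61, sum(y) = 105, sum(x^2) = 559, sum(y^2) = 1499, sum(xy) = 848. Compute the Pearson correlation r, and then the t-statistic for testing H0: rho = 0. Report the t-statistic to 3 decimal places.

2.472

Numerator: nΣxy − (Σx)(Σy) = 9·848 − (61)(105) = 1227
Denominator: √[(nΣx²−(Σx)²)(nΣy²−(Σy)²)]
  nΣx²−(Σx)² = 9·559 − 3721 = 1310;  nΣy²−(Σy)² = 9·1499 − 11025 = 2466
  √(1310·2466) = √3230460 = 1797.3480
r = 1227 / 1797.3480 = 0.6827
t = r·√(n−2)/√(1−r²) = 0.6827·√7 / √(1−0.466079) = 1.806254 / 0.730699 = 2.472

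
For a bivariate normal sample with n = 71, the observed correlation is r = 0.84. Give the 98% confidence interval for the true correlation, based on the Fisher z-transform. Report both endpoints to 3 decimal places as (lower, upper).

(0.735, 0.906)

z_r = atanh(0.84) = 1.221174;  SE = 1/√(n−3) = 1/√68 = 0.121268
z-limits: 1.221174 ± 2.326·0.121268 = 1.221174 ± 0.282069 = [0.939105, 1.503243]
ρ-limits: (tanh 0.939105, tanh 1.503243) = (0.735, 0.906)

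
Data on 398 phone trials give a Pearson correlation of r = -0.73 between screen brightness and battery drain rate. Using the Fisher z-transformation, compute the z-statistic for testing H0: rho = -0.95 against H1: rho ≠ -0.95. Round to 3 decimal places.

17.948

z_r = atanh(-0.73) = -0.928727,  z_0 = atanh(-0.95) = -1.831781
SE = 1/√(n−3) = 1/√395 = 0.050315
z = (z_r − z_0)/SE = (-0.928727 − (-1.831781)) / 0.050315 = 0.903054 / 0.050315 = 17.948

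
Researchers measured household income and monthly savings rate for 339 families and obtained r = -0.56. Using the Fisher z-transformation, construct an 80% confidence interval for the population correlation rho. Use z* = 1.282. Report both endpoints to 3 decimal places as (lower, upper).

z_r = atanh(-0.56) = -0.632833;  SE = 1/√(n−3) = 1/√336 = 0.054554
z-limits: -0.632833 ± 1.282·0.054554 = -0.632833 ± 0.069938 = [-0.702771, -0.562895]
ρ-limits: (tanh -0.702771, tanh -0.562895) = (-0.606, -0.510)

(-0.606, -0.510)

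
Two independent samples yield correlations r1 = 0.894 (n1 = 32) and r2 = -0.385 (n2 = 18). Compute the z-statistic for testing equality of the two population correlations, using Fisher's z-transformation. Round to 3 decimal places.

5.809

z1 = atanh(0.894) = 1.441504,  z2 = atanh(-0.385) = -0.405917
SE = √(1/(n1−3) + 1/(n2−3)) = √(1/29 + 1/15) = √(0.0344828 + 0.0666667) = √0.1011495 = 0.318040
z = (z1 − z2)/SE = (1.441504 − (-0.405917)) / 0.318040 = 1.847421 / 0.318040 = 5.809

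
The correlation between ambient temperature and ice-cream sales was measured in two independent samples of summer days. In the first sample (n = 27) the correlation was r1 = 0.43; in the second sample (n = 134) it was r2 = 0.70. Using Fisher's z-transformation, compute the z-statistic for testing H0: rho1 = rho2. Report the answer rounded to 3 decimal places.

-1.835

Fisher z-transforms: z1 = atanh(0.43) = 0.459897, z2 = atanh(0.70) = 0.867301; difference d = -0.407404
Var(d) = 1/24 + 1/131 = 0.0416667 + 0.0076336 = 0.0493003
z = d/√Var(d) = -0.407404 / √0.0493003 = -0.407404 / 0.222037 = -1.835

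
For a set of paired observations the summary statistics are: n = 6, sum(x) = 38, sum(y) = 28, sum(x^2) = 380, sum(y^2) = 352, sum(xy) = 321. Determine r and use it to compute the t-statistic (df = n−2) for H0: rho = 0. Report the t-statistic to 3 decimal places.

S_xy = nΣxy − ΣxΣy = 6·321 − 38·28 = 1926 − 1064 = 862
S_xx = nΣx² − (Σx)² = 6·380 − 38² = 2280 − 1444 = 836
S_yy = nΣy² − (Σy)² = 6·352 − 28² = 2112 − 784 = 1328
r = S_xy / √(S_xx·S_yy) = 862 / √(836·1328) = 862 / √1110208 = 862 / 1053.6641 = 0.8181
t = r·√(n−2)/√(1−r²) = 0.8181·√4 / √(1−0.669288) = 1.636200 / 0.575076 = 2.845

2.845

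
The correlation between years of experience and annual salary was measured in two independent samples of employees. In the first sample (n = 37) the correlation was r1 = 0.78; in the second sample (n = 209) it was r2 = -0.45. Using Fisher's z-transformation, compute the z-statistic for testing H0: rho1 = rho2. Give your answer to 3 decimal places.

8.266

Fisher z-transforms: z1 = atanh(0.78) = 1.045371, z2 = atanh(-0.45) = -0.484700; difference d = 1.530071
Var(d) = 1/34 + 1/206 = 0.0294118 + 0.0048544 = 0.0342662
z = d/√Var(d) = 1.530071 / √0.0342662 = 1.530071 / 0.185111 = 8.266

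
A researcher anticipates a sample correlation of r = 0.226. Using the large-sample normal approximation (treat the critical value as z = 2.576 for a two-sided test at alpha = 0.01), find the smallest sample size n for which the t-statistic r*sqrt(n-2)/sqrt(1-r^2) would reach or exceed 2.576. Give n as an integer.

126

r√(n−2)/√(1−r²) ≥ 2.576  ⇔  n−2 ≥ (2.576)²·(1−r²)/r²
(1−r²)/r² = (1−0.051076)/0.051076 = 18.5787
n ≥ 2 + 6.635776·18.5787 = 2 + 123.2841 = 125.2841
⌈125.2841⌉ = 126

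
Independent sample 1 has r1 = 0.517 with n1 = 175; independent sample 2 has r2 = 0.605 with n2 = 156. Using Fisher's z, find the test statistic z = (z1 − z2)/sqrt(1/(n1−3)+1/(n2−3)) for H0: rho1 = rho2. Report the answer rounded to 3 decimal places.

-1.159

z1 = atanh(0.517) = 0.572237,  z2 = atanh(0.605) = 0.700997
SE = √(1/(n1−3) + 1/(n2−3)) = √(1/172 + 1/153) = √(0.0058140 + 0.0065359) = √0.0123499 = 0.111130
z = (z1 − z2)/SE = (0.572237 − 0.700997) / 0.111130 = -0.128760 / 0.111130 = -1.159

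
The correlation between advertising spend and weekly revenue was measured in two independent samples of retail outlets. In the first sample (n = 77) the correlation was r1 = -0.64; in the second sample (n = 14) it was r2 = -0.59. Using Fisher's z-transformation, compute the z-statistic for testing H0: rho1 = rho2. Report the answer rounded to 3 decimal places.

Fisher z-transforms: z1 = atanh(-0.64) = -0.758174, z2 = atanh(-0.59) = -0.677666; difference d = -0.080508
Var(d) = 1/74 + 1/11 = 0.0135135 + 0.0909091 = 0.1044226
z = d/√Var(d) = -0.080508 / √0.1044226 = -0.080508 / 0.323145 = -0.249

-0.249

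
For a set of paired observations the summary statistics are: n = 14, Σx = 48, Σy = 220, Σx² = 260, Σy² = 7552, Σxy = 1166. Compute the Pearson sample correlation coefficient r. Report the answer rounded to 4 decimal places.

S_xy = nΣxy − ΣxΣy = 14·1166 − 48·220 = 16324 − 10560 = 5764
S_xx = nΣx² − (Σx)² = 14·260 − 48² = 3640 − 2304 = 1336
S_yy = nΣy² − (Σy)² = 14·7552 − 220² = 105728 − 48400 = 57328
r = S_xy / √(S_xx·S_yy) = 5764 / √(1336·57328) = 5764 / √76590208 = 5764 / 8751.5832 = 0.6586

0.6586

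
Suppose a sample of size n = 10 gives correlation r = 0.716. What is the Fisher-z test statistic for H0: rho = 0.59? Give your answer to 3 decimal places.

0.587

Fisher z: atanh(0.716) = 0.899389, atanh(0.59) = 0.677666
z = (z_r − z_0)·√(n−3) = (0.899389 − 0.677666)·√7 = 0.221723 · 2.645751 = 0.587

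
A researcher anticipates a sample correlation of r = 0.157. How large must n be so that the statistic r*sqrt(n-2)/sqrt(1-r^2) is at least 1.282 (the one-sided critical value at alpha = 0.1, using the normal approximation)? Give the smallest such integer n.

r√(n−2)/√(1−r²) ≥ 1.282  ⇔  n−2 ≥ (1.282)²·(1−r²)/r²
(1−r²)/r² = (1−0.024649)/0.024649 = 39.5696
n ≥ 2 + 1.643524·39.5696 = 2 + 65.0336 = 67.0336
⌈67.0336⌉ = 68

68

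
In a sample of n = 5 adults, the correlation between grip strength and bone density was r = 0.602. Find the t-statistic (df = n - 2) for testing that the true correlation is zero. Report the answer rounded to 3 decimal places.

1.306

t = r·√(n−2) / √(1−r²) with r = 0.602, n = 5
  = 0.602·√3 / √(1 − 0.362404)
  = 0.602·1.732051 / 0.798496
  = 1.042695 / 0.798496 = 1.306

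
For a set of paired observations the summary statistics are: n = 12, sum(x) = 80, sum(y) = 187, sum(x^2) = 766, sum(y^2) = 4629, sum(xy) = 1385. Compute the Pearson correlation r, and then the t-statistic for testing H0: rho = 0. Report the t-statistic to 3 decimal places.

0.710

S_xy = nΣxy − ΣxΣy = 12·1385 − 80·187 = 16620 − 14960 = 1660
S_xx = nΣx² − (Σx)² = 12·766 − 80² = 9192 − 6400 = 2792
S_yy = nΣy² − (Σy)² = 12·4629 − 187² = 55548 − 34969 = 20579
r = S_xy / √(S_xx·S_yy) = 1660 / √(2792·20579) = 1660 / √57456568 = 1660 / 7580.0111 = 0.2190
t = r·√(n−2)/√(1−r²) = 0.2190·√10 / √(1−0.047961) = 0.692539 / 0.975725 = 0.710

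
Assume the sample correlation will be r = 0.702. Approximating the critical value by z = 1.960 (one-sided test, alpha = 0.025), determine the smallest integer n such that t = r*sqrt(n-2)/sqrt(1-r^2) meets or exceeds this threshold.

Need r·√(n−2)/√(1−r²) ≥ 1.960
√(n−2) ≥ 1.960·√(1−0.492804) / 0.702 = 1.960·0.712177 / 0.702 = 1.9884
n−2 ≥ 3.9537  ⇒  n ≥ 5.9537
Smallest integer n = 6

6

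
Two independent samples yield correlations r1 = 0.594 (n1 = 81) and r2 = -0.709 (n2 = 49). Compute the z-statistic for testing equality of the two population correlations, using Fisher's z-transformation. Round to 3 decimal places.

Fisher z-transforms: z1 = atanh(0.594) = 0.683824, z2 = atanh(-0.709) = -0.885170; difference d = 1.568994
Var(d) = 1/78 + 1/46 = 0.0128205 + 0.0217391 = 0.0345596
z = d/√Var(d) = 1.568994 / √0.0345596 = 1.568994 / 0.185902 = 8.440

8.440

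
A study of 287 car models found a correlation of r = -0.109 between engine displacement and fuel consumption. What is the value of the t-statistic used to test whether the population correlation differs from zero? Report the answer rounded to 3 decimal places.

-1.851

t = r·√(n−2) / √(1−r²) with r = -0.109, n = 287
  = -0.109·√285 / √(1 − 0.011881)
  = -0.109·16.881943 / 0.994042
  = -1.840132 / 0.994042 = -1.851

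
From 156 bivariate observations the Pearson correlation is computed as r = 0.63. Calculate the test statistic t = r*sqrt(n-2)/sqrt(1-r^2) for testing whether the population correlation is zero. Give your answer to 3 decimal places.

t = r·√(n−2) / √(1−r²) with r = 0.63, n = 156
  = 0.63·√154 / √(1 − 0.3969)
  = 0.63·12.409674 / 0.776595
  = 7.818095 / 0.776595 = 10.067

10.067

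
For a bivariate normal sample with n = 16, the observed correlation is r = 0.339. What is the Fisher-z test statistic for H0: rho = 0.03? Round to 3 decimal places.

1.164

Fisher z: atanh(0.339) = 0.352962, atanh(0.03) = 0.030009
z = (z_r − z_0)·√(n−3) = (0.352962 − 0.030009)·√13 = 0.322953 · 3.605551 = 1.164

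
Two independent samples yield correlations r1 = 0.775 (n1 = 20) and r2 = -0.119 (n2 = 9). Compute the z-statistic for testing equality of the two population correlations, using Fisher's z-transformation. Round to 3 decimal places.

z1 = atanh(0.775) = 1.032728,  z2 = atanh(-0.119) = -0.119567
SE = √(1/(n1−3) + 1/(n2−3)) = √(1/17 + 1/6) = √(0.0588235 + 0.1666667) = √0.2254902 = 0.474858
z = (z1 − z2)/SE = (1.032728 − (-0.119567)) / 0.474858 = 1.152295 / 0.474858 = 2.427

2.427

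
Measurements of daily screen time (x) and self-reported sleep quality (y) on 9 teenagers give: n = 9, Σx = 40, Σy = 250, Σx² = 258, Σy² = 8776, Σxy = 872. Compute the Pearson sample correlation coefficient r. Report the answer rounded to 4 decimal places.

-0.6238

Numerator: nΣxy − (Σx)(Σy) = 9·872 − (40)(250) = -2152
Denominator: √[(nΣx²−(Σx)²)(nΣy²−(Σy)²)]
  nΣx²−(Σx)² = 9·258 − 1600 = 722;  nΣy²−(Σy)² = 9·8776 − 62500 = 16484
  √(722·16484) = √11901448 = 3449.8475
r = -2152 / 3449.8475 = -0.6238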